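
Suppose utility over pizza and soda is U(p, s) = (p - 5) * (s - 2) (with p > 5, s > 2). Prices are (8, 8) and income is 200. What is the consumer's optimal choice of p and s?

p* = 14, s* = 11

MU_p = (s−2), MU_s = (p−5).
MRS = (s−2)/(p−5).
Tangency: set MRS = p_p/p_s = 8/8 = 1.
So (s − 2)/(p − 5) = 1, i.e. (s − 2) = (p − 5).
Rewrite the budget in excess-of-subsistence terms: 8·(p − 5) + 8·(s − 2) = 200 − 8·5 − 8·2 = 144.
Substituting, 16·(p − 5) = 144, so p − 5 = 9 and p* = 14.
Then s − 2 = 9, so s* = 11.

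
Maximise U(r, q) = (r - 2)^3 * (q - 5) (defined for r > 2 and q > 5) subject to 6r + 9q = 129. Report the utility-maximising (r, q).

MU_r = 3·(r−2)^2·(q−5), MU_q = (r−2)^3.
MRS = (3/1)·(q−5)/(r−2).
Tangency: set MRS = p_r/p_q = 6/9 = 2/3.
So (3/1)·(q − 5)/(r − 2) = 2/3, i.e. (q − 5) = (2/9)·(r − 2).
Rewrite the budget in excess-of-subsistence terms: 6·(r − 2) + 9·(q − 5) = 129 − 6·2 − 9·5 = 72.
Substituting, 8·(r − 2) = 72, so r − 2 = 9 and r* = 11.
Then q − 5 = (2/9)·9 = 2, so q* = 7.

r* = 11, q* = 7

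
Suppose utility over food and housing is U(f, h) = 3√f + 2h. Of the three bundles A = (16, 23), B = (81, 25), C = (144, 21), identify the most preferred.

Evaluate utility at each bundle:
U(A) = 58.000.
U(B) = 77.000.
U(C) = 78.000.
Highest utility is C, so C ≻ B ≻ A.

Bundle C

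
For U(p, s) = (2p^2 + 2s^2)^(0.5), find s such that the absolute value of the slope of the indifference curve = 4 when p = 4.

For CES with ρ = 2, MRS = (s/p)^(-1).
Setting (s/4)^(-1) = 4 gives s/4 = 0.25 and s = 1.

s = 1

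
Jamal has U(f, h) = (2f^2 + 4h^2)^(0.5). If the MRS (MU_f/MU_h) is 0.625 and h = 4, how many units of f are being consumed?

f = 5

For CES with ρ = 2, MRS = (2/4)·(h/f)^(-1).
Setting (2/4)·(4/f)^(-1) = 0.625 gives (4/f)^(-1) = 1.25, so 4/f = 0.8 and f = 5.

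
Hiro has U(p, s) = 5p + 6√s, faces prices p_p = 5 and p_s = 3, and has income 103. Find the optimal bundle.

p* = 20, s* = 1

MU_p = 5, MU_s = 6/(2√s).
MRS = 5 ÷ (6/(2√s)).
Tangency: set MRS = p_p/p_s = 5/3.
MRS depends only on s: (5/3)·√s = 5/3 ⇒ √s = (5/3)/(5/3) = 1 ⇒ s* = 1.
From the budget, 5·p = 103 − 3·1 = 100, so p* = 20.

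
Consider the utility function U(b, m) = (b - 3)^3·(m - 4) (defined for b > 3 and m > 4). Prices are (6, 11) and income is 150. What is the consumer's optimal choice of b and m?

b* = 14, m* = 6

MU_b = 3·(b−3)^2·(m−4), MU_m = (b−3)^3.
MRS = (3/1)·(m−4)/(b−3).
Tangency: set MRS = p_b/p_m = 6/11.
So (3/1)·(m − 4)/(b − 3) = 6/11, i.e. (m − 4) = (2/11)·(b − 3).
Rewrite the budget in excess-of-subsistence terms: 6·(b − 3) + 11·(m − 4) = 150 − 6·3 − 11·4 = 88.
Substituting, 8·(b − 3) = 88, so b − 3 = 11 and b* = 14.
Then m − 4 = (2/11)·11 = 2, so m* = 6.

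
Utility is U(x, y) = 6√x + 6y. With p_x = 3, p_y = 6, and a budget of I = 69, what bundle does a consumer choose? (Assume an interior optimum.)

MU_x = 6/(2√x), MU_y = 6.
MRS = 6/(2√x) ÷ 6.
Tangency: set MRS = p_x/p_y = 3/6 = 0.5.
MRS depends only on x: 0.5/√x = 0.5 ⇒ √x = 0.5/0.5 = 1 ⇒ x* = 1.
From the budget, 6·y = 69 − 3·1 = 66, so y* = 11.

x* = 1, y* = 11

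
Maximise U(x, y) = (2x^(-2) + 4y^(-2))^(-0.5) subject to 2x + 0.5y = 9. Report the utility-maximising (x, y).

x* = 3, y* = 6

For CES with ρ = -2, MRS = (2/4)·(y/x)^3.
Tangency: set MRS = p_x/p_y = 2/0.5 = 4.
So (y/x)^3 = 8; taking the cube root, y/x = 2, i.e. y = 2·x.
Substitute into the budget 2·x + 0.5·y = 9: 3·x = 9, so x* = 3 and y* = 2·3 = 6.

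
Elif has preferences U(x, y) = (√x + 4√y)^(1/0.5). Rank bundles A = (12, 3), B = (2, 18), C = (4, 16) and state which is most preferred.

Evaluate utility at each bundle:
U(A) = 108.000.
U(B) = 338.000.
U(C) = 324.000.
Highest utility is B, so B ≻ C ≻ A.

Bundle B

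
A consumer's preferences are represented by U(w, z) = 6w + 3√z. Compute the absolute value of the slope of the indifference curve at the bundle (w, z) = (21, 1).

MRS = 4

MU_w = 6, MU_z = 3/(2√z).
MRS = 6 ÷ (3/(2√z)).
At (21, 1): MRS = 4.
That is, one extra unit of w is worth 4 units of z at the margin.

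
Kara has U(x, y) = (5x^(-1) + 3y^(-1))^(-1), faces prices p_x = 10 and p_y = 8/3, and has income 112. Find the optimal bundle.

For CES with ρ = -1, MRS = (5/3)·(y/x)^2.
Tangency: set MRS = p_x/p_y = 10/(8/3) = 3.75.
So (y/x)^2 = 2.25; taking the square root, y/x = 1.5, i.e. y = 1.5·x.
Substitute into the budget 10·x + (8/3)·y = 112: 14·x = 112, so x* = 8 and y* = 1.5·8 = 12.

x* = 8, y* = 12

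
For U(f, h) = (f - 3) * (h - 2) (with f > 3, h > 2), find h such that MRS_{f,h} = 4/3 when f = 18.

MU_f = (h−2), MU_h = (f−3).
MRS = (h−2)/(f−3).
Substitute f = 18: MRS = (h − 2)/15. Setting this equal to 4/3 gives h − 2 = (4/3)·15 = 20, so h = 22.

h = 22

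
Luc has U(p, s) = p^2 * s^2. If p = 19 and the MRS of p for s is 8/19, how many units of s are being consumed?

MU_p = 2·p·s^2 and MU_s = 2·p^2·s.
MRS = MU_p/MU_s = s/p.
Substitute p = 19: MRS = s/19. Setting s/19 = 8/19 gives s = (8/19)·19 = 8.

s = 8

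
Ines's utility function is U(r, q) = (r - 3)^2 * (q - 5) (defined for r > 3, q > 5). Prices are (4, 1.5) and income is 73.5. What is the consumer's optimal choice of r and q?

MU_r = 2·(r−3)·(q−5), MU_q = (r−3)^2.
MRS = (2/1)·(q−5)/(r−3).
Tangency: set MRS = p_r/p_q = 4/1.5 = 8/3.
So (2/1)·(q − 5)/(r − 3) = 8/3, i.e. (q − 5) = (4/3)·(r − 3).
Rewrite the budget in excess-of-subsistence terms: 4·(r − 3) + 1.5·(q − 5) = 73.5 − 4·3 − 1.5·5 = 54.
Substituting, 6·(r − 3) = 54, so r − 3 = 9 and r* = 12.
Then q − 5 = (4/3)·9 = 12, so q* = 17.

r* = 12, q* = 17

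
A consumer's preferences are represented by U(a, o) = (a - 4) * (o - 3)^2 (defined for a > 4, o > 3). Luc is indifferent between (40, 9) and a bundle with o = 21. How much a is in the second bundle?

a = 8

U(40, 9) = 1296.
Set U(a, 21) = 1296 and solve.
With o = 21: (21 − 3)^2 = 324, so (a − 4) = 1296/324 = 4.
So a = 4 + 4 = 8.
Check: U(8, 21) = 1296.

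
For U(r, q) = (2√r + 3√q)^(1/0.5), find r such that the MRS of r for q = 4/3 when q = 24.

For CES with ρ = 0.5, MRS = (2/3)·√(q/r).
Setting (2/3)·√(24/r) = 4/3 gives √(24/r) = 2, so 24/r = 4 and r = 6.

r = 6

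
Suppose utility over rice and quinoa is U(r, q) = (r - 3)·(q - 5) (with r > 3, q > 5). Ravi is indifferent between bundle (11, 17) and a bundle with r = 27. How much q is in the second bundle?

q = 9

U(11, 17) = 96.
Set U(27, q) = 96 and solve.
With r = 27: (27 − 3) = 24, so (q − 5) = 96/24 = 4.
So q = 5 + 4 = 9.
Check: U(27, 9) = 96.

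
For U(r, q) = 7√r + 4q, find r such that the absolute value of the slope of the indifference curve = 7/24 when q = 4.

MU_r = 7/(2√r), MU_q = 4.
MRS = 7/(2√r) ÷ 4.
MRS depends only on r: 0.875/√r = 7/24 ⇒ √r = 0.875/(7/24) = 3 ⇒ r = 9.

r = 9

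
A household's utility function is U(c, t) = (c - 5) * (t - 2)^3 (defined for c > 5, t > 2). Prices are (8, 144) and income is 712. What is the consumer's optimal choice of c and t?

MU_c = (t−2)^3, MU_t = 3·(c−5)·(t−2)^2.
MRS = (1/3)·(t−2)/(c−5).
Tangency: set MRS = p_c/p_t = 8/144 = 1/18.
So (1/3)·(t − 2)/(c − 5) = 1/18, i.e. (t − 2) = (1/6)·(c − 5).
Rewrite the budget in excess-of-subsistence terms: 8·(c − 5) + 144·(t − 2) = 712 − 8·5 − 144·2 = 384.
Substituting, 32·(c − 5) = 384, so c − 5 = 12 and c* = 17.
Then t − 2 = (1/6)·12 = 2, so t* = 4.

c* = 17, t* = 4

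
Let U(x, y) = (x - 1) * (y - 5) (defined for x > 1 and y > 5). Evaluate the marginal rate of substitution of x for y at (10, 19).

MRS = 14/9

MU_x = (y−5), MU_y = (x−1).
MRS = (y−5)/(x−1).
At (10, 19): MRS = 14/9.
That is, one extra unit of x is worth 14/9 units of y at the margin.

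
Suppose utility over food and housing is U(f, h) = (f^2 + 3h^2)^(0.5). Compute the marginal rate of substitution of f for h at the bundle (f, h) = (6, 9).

MRS = 2/9

For CES with ρ = 2, MRS = (1/3)·(h/f)^(-1).
At (6, 9): MRS = 2/9.
That is, one extra unit of f is worth 2/9 units of h at the margin.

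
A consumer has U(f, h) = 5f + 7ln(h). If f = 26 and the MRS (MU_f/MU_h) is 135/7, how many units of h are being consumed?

h = 27

MU_f = 5, MU_h = 7/h.
MRS = 5 ÷ (7/h).
MRS depends only on h: (5/7)·h = 135/7 ⇒ h = (135/7)/(5/7) = 27.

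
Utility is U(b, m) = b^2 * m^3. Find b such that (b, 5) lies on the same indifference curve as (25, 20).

U(25, 20) = 5000000.
Set U(b, 5) = 5000000 and solve.
With m = 5: 5^3 = 125, so b^2 = 5000000/125 = 40000; taking the square root, b = 200.
Check: U(200, 5) = 5000000.

b = 200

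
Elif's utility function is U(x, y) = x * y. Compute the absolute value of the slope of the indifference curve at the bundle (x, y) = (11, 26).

MRS = 26/11

MU_x = y and MU_y = x.
MRS = MU_x/MU_y = y/x.
At (11, 26): MRS = 26/11.
That is, one extra unit of x is worth 26/11 units of y at the margin.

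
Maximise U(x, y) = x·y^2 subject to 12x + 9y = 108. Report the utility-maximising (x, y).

x* = 3, y* = 8

MU_x = y^2 and MU_y = 2·x·y.
MRS = MU_x/MU_y = (1/2)·y/x.
Tangency: set MRS = p_x/p_y = 12/9 = 4/3.
So (1/2)·y/x = 4/3, i.e. y = (8/3)·x.
Substitute into the budget 12·x + 9·y = 108: 36·x = 108, so x* = 3.
Then y* = (8/3)·3 = 8.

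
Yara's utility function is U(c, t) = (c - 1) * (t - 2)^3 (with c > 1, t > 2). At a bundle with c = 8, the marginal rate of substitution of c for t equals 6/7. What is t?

MU_c = (t−2)^3, MU_t = 3·(c−1)·(t−2)^2.
MRS = (1/3)·(t−2)/(c−1).
Substitute c = 8: MRS = (t − 2)/21. Setting this equal to 6/7 gives t − 2 = (6/7)·21 = 18, so t = 20.

t = 20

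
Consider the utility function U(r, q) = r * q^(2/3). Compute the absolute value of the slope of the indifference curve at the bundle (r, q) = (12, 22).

MU_r = q^(2/3) and MU_q = 2/3·r·q^(-1/3).
MRS = MU_r/MU_q = (1.5)·q/r.
At (12, 22): MRS = 2.75.
That is, one extra unit of r is worth 2.75 units of q at the margin.

MRS = 2.75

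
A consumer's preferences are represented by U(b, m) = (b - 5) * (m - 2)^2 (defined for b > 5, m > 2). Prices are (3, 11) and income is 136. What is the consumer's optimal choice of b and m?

MU_b = (m−2)^2, MU_m = 2·(b−5)·(m−2).
MRS = (1/2)·(m−2)/(b−5).
Tangency: set MRS = p_b/p_m = 3/11.
So (1/2)·(m − 2)/(b − 5) = 3/11, i.e. (m − 2) = (6/11)·(b − 5).
Rewrite the budget in excess-of-subsistence terms: 3·(b − 5) + 11·(m − 2) = 136 − 3·5 − 11·2 = 99.
Substituting, 9·(b − 5) = 99, so b − 5 = 11 and b* = 16.
Then m − 2 = (6/11)·11 = 6, so m* = 8.

b* = 16, m* = 8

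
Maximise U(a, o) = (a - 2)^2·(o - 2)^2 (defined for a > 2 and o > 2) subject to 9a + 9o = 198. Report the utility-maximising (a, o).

a* = 11, o* = 11

MU_a = 2·(a−2)·(o−2)^2, MU_o = 2·(a−2)^2·(o−2).
MRS = (o−2)/(a−2).
Tangency: set MRS = p_a/p_o = 9/9 = 1.
So (o − 2)/(a − 2) = 1, i.e. (o − 2) = (a − 2).
Rewrite the budget in excess-of-subsistence terms: 9·(a − 2) + 9·(o − 2) = 198 − 9·2 − 9·2 = 162.
Substituting, 18·(a − 2) = 162, so a − 2 = 9 and a* = 11.
Then o − 2 = 9, so o* = 11.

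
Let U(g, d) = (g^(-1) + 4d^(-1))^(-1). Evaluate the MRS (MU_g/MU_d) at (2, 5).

For CES with ρ = -1, MRS = (1/4)·(d/g)^2.
At (2, 5): MRS = 25/16.
So at (2, 5) the consumer would give up 25/16 units of d for one more unit of g.

MRS = 25/16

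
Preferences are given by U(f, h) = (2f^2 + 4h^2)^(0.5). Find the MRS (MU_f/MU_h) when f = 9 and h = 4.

MRS = 1.125

For CES with ρ = 2, MRS = (2/4)·(h/f)^(-1).
At (9, 4): MRS = 1.125.
That is, one extra unit of f is worth 1.125 units of h at the margin.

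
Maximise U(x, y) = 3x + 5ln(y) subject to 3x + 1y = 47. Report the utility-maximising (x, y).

MU_x = 3, MU_y = 5/y.
MRS = 3 ÷ (5/y).
Tangency: set MRS = p_x/p_y = 3/1 = 3.
MRS depends only on y: 0.6·y = 3 ⇒ y* = 3/0.6 = 5.
From the budget, 3·x = 47 − 1·5 = 42, so x* = 14.

x* = 14, y* = 5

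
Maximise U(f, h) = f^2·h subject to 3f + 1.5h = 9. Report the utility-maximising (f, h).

f* = 2, h* = 2

MU_f = 2·f·h and MU_h = f^2.
MRS = MU_f/MU_h = (2/1)·h/f.
Tangency: set MRS = p_f/p_h = 3/1.5 = 2.
So (2/1)·h/f = 2, i.e. h = f.
Substitute into the budget 3·f + 1.5·h = 9: 4.5·f = 9, so f* = 2.
Then h* = 2.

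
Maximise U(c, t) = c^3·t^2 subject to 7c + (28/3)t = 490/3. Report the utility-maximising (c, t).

c* = 14, t* = 7

MU_c = 3·c^2·t^2 and MU_t = 2·c^3·t.
MRS = MU_c/MU_t = (3/2)·t/c.
Tangency: set MRS = p_c/p_t = 7/(28/3) = 0.75.
So (3/2)·t/c = 0.75, i.e. t = 0.5·c.
Substitute into the budget 7·c + (28/3)·t = 490/3: (35/3)·c = 490/3, so c* = 14.
Then t* = 0.5·14 = 7.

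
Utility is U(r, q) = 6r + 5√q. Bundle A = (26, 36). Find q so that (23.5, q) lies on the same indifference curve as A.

U(26, 36) = 186.
Set U(23.5, q) = 186 and solve.
With r = 23.5: 5√q = 186 − 6·23.5 = 45, so √q = 9 and q = 81.
Check: U(23.5, 81) = 186.

q = 81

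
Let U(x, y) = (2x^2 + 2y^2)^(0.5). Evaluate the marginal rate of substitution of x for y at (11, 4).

For CES with ρ = 2, MRS = (y/x)^(-1).
At (11, 4): MRS = 2.75.
So at (11, 4) the consumer would give up 2.75 units of y for one more unit of x.

MRS = 2.75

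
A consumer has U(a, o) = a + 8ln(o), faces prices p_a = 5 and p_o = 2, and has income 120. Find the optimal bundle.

a* = 16, o* = 20

MU_a = 1, MU_o = 8/o.
MRS = 1 ÷ (8/o).
Tangency: set MRS = p_a/p_o = 5/2 = 2.5.
MRS depends only on o: 0.125·o = 2.5 ⇒ o* = 2.5/0.125 = 20.
From the budget, 5·a = 120 − 2·20 = 80, so a* = 16.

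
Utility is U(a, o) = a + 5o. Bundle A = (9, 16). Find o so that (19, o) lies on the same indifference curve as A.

U(9, 16) = 89.
Set U(19, o) = 89 and solve.
19 + 5o = 89 ⇒ 5o = 70 ⇒ o = 14.
Check: U(19, 14) = 89.

o = 14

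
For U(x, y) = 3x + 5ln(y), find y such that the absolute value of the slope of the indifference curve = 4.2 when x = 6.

y = 7

MU_x = 3, MU_y = 5/y.
MRS = 3 ÷ (5/y).
MRS depends only on y: 0.6·y = 4.2 ⇒ y = 4.2/0.6 = 7.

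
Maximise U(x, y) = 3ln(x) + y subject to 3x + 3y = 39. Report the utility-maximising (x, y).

MU_x = 3/x, MU_y = 1.
MRS = 3/x ÷ 1.
Tangency: set MRS = p_x/p_y = 3/3 = 1.
MRS depends only on x: 3/x = 1 ⇒ x* = 3/1 = 3.
From the budget, 3·y = 39 − 3·3 = 30, so y* = 10.

x* = 3, y* = 10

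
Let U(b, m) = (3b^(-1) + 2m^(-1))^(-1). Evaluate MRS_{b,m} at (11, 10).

For CES with ρ = -1, MRS = (3/2)·(m/b)^2.
At (11, 10): MRS = 150/121.
So at (11, 10) the consumer would give up 150/121 units of m for one more unit of b.

MRS = 150/121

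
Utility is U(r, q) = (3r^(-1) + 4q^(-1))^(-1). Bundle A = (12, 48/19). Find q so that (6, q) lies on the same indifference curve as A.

U depends on (r, q) only through S = 3r^(-1) + 4q^(-1), so equal utility means equal S. At (12, 48/19): S = 11/6.
With r = 6: 3·6^(-1) = 0.5, so 4q^(-1) = 11/6 − 0.5 = 4/3, i.e. q^(-1) = 1/3.
Hence q = 1/(1/3) = 3.
Check: U(6, 3) = 0.5455.

q = 3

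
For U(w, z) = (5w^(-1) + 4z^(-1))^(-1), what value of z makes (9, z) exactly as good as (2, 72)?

U depends on (w, z) only through S = 5w^(-1) + 4z^(-1), so equal utility means equal S. At (2, 72): S = 23/9.
With w = 9: 5·9^(-1) = 5/9, so 4z^(-1) = 23/9 − 5/9 = 2, i.e. z^(-1) = 0.5.
Hence z = 1/0.5 = 2.
Check: U(9, 2) = 0.3913.

z = 2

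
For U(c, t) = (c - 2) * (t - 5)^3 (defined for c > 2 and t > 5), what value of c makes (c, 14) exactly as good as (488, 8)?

c = 20

U(488, 8) = 13122.
Set U(c, 14) = 13122 and solve.
With t = 14: (14 − 5)^3 = 729, so (c − 2) = 13122/729 = 18.
So c = 2 + 18 = 20.
Check: U(20, 14) = 13122.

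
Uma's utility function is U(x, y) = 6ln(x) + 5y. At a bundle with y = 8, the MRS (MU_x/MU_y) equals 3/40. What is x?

x = 16

MU_x = 6/x, MU_y = 5.
MRS = 6/x ÷ 5.
MRS depends only on x: 1.2/x = 3/40 ⇒ x = 1.2/(3/40) = 16.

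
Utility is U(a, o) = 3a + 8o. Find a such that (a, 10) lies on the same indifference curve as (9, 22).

a = 41

U(9, 22) = 203.
Set U(a, 10) = 203 and solve.
3a + 8·10 = 203 ⇒ 3a = 123 ⇒ a = 41.
Check: U(41, 10) = 203.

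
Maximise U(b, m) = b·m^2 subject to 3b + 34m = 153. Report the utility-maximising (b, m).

MU_b = m^2 and MU_m = 2·b·m.
MRS = MU_b/MU_m = (1/2)·m/b.
Tangency: set MRS = p_b/p_m = 3/34.
So (1/2)·m/b = 3/34, i.e. m = (3/17)·b.
Substitute into the budget 3·b + 34·m = 153: 9·b = 153, so b* = 17.
Then m* = (3/17)·17 = 3.

b* = 17, m* = 3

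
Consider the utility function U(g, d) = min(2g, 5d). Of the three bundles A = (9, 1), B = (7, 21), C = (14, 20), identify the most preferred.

Evaluate utility at each bundle:
U(A) = 5.
U(B) = 14.
U(C) = 28.
Highest utility is C, so C ≻ B ≻ A.

Bundle C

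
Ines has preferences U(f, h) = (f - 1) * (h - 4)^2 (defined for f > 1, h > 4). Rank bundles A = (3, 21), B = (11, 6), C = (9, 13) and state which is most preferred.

Evaluate utility at each bundle:
U(A) = 578.
U(B) = 40.
U(C) = 648.
Highest utility is C, so C ≻ A ≻ B.

Bundle C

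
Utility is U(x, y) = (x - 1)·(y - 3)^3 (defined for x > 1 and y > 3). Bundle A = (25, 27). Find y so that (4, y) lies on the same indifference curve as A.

y = 51

U(25, 27) = 331776.
Set U(4, y) = 331776 and solve.
With x = 4: (4 − 1) = 3, so (y − 3)^3 = 331776/3 = 110592.
Taking the cube root (with y > 3): y − 3 = 48, so y = 51.
Check: U(4, 51) = 331776.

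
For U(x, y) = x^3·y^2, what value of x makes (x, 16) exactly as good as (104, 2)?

x = 26

U(104, 2) = 4499456.
Set U(x, 16) = 4499456 and solve.
With y = 16: 16^2 = 256, so x^3 = 4499456/256 = 17576; taking the cube root, x = 26.
Check: U(26, 16) = 4499456.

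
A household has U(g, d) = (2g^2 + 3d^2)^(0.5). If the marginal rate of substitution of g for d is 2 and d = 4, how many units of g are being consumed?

g = 12

For CES with ρ = 2, MRS = (2/3)·(d/g)^(-1).
Setting (2/3)·(4/g)^(-1) = 2 gives (4/g)^(-1) = 3, so 4/g = 1/3 and g = 12.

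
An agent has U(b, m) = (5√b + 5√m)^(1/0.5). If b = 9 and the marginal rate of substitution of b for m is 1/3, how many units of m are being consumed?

m = 1

For CES with ρ = 0.5, MRS = √(m/b).
Setting √(m/9) = 1/3 gives m/9 = 1/9 and m = 1.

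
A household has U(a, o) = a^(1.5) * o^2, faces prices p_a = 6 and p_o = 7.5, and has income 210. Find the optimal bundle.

MU_a = 1.5·√a·o^2 and MU_o = 2·a^(1.5)·o.
MRS = MU_a/MU_o = (0.75)·o/a.
Tangency: set MRS = p_a/p_o = 6/7.5 = 0.8.
So (0.75)·o/a = 0.8, i.e. o = (16/15)·a.
Substitute into the budget 6·a + 7.5·o = 210: 14·a = 210, so a* = 15.
Then o* = (16/15)·15 = 16.

a* = 15, o* = 16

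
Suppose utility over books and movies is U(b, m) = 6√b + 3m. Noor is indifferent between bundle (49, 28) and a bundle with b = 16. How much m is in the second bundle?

m = 34

U(49, 28) = 126.
Set U(16, m) = 126 and solve.
With b = 16: √16 = 4, so 3m = 126 − 6·4 = 102 and m = 34.
Check: U(16, 34) = 126.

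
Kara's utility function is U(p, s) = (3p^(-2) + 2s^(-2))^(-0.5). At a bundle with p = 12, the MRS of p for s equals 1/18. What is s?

s = 4

For CES with ρ = -2, MRS = (3/2)·(s/p)^3.
Setting (3/2)·(s/12)^3 = 1/18 gives (s/12)^3 = 1/27, so s/12 = 1/3 and s = 4.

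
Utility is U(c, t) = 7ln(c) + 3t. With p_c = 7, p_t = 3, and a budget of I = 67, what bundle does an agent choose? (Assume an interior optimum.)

c* = 1, t* = 20

MU_c = 7/c, MU_t = 3.
MRS = 7/c ÷ 3.
Tangency: set MRS = p_c/p_t = 7/3.
MRS depends only on c: (7/3)/c = 7/3 ⇒ c* = (7/3)/(7/3) = 1.
From the budget, 3·t = 67 − 7·1 = 60, so t* = 20.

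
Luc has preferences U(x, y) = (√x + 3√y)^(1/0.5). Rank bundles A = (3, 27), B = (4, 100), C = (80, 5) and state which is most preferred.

Evaluate utility at each bundle:
U(A) = 300.000.
U(B) = 1024.000.
U(C) = 245.000.
Highest utility is B, so B ≻ A ≻ C.

Bundle B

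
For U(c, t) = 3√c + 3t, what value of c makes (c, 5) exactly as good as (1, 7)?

U(1, 7) = 24.
Set U(c, 5) = 24 and solve.
With t = 5: 3√c = 24 − 3·5 = 9, so √c = 3 and c = 9.
Check: U(9, 5) = 24.

c = 9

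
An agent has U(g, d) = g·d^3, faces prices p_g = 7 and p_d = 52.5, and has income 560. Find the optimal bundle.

g* = 20, d* = 8

MU_g = d^3 and MU_d = 3·g·d^2.
MRS = MU_g/MU_d = (1/3)·d/g.
Tangency: set MRS = p_g/p_d = 7/52.5 = 2/15.
So (1/3)·d/g = 2/15, i.e. d = 0.4·g.
Substitute into the budget 7·g + 52.5·d = 560: 28·g = 560, so g* = 20.
Then d* = 0.4·20 = 8.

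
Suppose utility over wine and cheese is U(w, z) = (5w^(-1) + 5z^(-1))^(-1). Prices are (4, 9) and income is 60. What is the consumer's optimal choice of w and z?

For CES with ρ = -1, MRS = (z/w)^2.
Tangency: set MRS = p_w/p_z = 4/9.
So (z/w)^2 = 4/9; taking the square root, z/w = 2/3, i.e. z = (2/3)·w.
Substitute into the budget 4·w + 9·z = 60: 10·w = 60, so w* = 6 and z* = (2/3)·6 = 4.

w* = 6, z* = 4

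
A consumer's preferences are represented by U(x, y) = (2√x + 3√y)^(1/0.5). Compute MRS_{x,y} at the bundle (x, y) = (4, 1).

MRS = 1/3

For CES with ρ = 0.5, MRS = (2/3)·√(y/x).
At (4, 1): MRS = 1/3.
The indifference curve has slope −1/3 at this bundle.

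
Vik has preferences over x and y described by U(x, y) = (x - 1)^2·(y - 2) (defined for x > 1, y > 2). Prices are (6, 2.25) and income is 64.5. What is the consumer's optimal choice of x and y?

MU_x = 2·(x−1)·(y−2), MU_y = (x−1)^2.
MRS = (2/1)·(y−2)/(x−1).
Tangency: set MRS = p_x/p_y = 6/2.25 = 8/3.
So (2/1)·(y − 2)/(x − 1) = 8/3, i.e. (y − 2) = (4/3)·(x − 1).
Rewrite the budget in excess-of-subsistence terms: 6·(x − 1) + 2.25·(y − 2) = 64.5 − 6·1 − 2.25·2 = 54.
Substituting, 9·(x − 1) = 54, so x − 1 = 6 and x* = 7.
Then y − 2 = (4/3)·6 = 8, so y* = 10.

x* = 7, y* = 10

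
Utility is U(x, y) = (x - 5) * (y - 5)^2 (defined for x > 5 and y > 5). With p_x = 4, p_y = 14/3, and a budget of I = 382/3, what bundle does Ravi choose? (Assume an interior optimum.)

x* = 12, y* = 17

MU_x = (y−5)^2, MU_y = 2·(x−5)·(y−5).
MRS = (1/2)·(y−5)/(x−5).
Tangency: set MRS = p_x/p_y = 4/(14/3) = 6/7.
So (1/2)·(y − 5)/(x − 5) = 6/7, i.e. (y − 5) = (12/7)·(x − 5).
Rewrite the budget in excess-of-subsistence terms: 4·(x − 5) + (14/3)·(y − 5) = 382/3 − 4·5 − (14/3)·5 = 84.
Substituting, 12·(x − 5) = 84, so x − 5 = 7 and x* = 12.
Then y − 5 = (12/7)·7 = 12, so y* = 17.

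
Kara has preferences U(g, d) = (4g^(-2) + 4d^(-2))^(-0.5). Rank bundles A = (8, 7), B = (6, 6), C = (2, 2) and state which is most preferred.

Bundle A

Evaluate utility at each bundle:
U(A) = 2.634.
U(B) = 2.121.
U(C) = 0.707.
Highest utility is A, so A ≻ B ≻ C.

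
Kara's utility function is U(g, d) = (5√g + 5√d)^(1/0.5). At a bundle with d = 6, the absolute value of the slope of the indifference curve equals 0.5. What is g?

g = 24

For CES with ρ = 0.5, MRS = √(d/g).
Setting √(6/g) = 0.5 gives 6/g = 0.25 and g = 24.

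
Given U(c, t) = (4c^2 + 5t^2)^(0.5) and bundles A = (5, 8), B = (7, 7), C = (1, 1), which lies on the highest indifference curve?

Evaluate utility at each bundle:
U(A) = 20.494.
U(B) = 21.000.
U(C) = 3.000.
Highest utility is B, so B ≻ A ≻ C.

Bundle B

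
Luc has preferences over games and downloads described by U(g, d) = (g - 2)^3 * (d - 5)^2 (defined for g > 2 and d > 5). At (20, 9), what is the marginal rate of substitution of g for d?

MU_g = 3·(g−2)^2·(d−5)^2, MU_d = 2·(g−2)^3·(d−5).
MRS = (3/2)·(d−5)/(g−2).
At (20, 9): MRS = 1/3.
So at (20, 9) the consumer would give up 1/3 units of d for one more unit of g.

MRS = 1/3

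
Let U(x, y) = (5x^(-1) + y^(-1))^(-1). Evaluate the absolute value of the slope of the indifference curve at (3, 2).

MRS = 20/9

For CES with ρ = -1, MRS = (5/1)·(y/x)^2.
At (3, 2): MRS = 20/9.
The indifference curve has slope −20/9 at this bundle.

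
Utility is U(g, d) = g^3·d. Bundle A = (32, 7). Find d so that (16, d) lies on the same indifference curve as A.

U(32, 7) = 229376.
Set U(16, d) = 229376 and solve.
With g = 16: 16^3 = 4096, so d = 229376/4096 = 56.
Check: U(16, 56) = 229376.

d = 56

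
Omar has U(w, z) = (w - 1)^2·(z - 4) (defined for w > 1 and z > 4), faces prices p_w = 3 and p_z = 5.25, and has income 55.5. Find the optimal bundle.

MU_w = 2·(w−1)·(z−4), MU_z = (w−1)^2.
MRS = (2/1)·(z−4)/(w−1).
Tangency: set MRS = p_w/p_z = 3/5.25 = 4/7.
So (2/1)·(z − 4)/(w − 1) = 4/7, i.e. (z − 4) = (2/7)·(w − 1).
Rewrite the budget in excess-of-subsistence terms: 3·(w − 1) + 5.25·(z − 4) = 55.5 − 3·1 − 5.25·4 = 31.5.
Substituting, 4.5·(w − 1) = 31.5, so w − 1 = 7 and w* = 8.
Then z − 4 = (2/7)·7 = 2, so z* = 6.

w* = 8, z* = 6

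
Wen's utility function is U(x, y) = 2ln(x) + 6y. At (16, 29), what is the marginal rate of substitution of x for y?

MRS = 1/48

MU_x = 2/x, MU_y = 6.
MRS = 2/x ÷ 6.
At (16, 29): MRS = 1/48.
So at (16, 29) the consumer would give up 1/48 units of y for one more unit of x.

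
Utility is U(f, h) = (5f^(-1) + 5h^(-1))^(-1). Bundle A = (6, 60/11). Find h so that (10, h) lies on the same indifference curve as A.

h = 4

U depends on (f, h) only through S = 5f^(-1) + 5h^(-1), so equal utility means equal S. At (6, 60/11): S = 1.75.
With f = 10: 5·10^(-1) = 0.5, so 5h^(-1) = 1.75 − 0.5 = 1.25, i.e. h^(-1) = 0.25.
Hence h = 1/0.25 = 4.
Check: U(10, 4) = 0.5714.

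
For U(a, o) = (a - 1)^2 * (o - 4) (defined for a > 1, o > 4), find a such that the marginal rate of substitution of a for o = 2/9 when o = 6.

MU_a = 2·(a−1)·(o−4), MU_o = (a−1)^2.
MRS = (2/1)·(o−4)/(a−1).
Substitute o = 6: MRS = 4/(a − 1). Setting this equal to 2/9 gives a − 1 = 4/(2/9) = 18, so a = 19.

a = 19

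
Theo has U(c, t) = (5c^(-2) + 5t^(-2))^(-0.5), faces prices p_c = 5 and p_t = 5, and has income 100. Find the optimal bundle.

c* = 10, t* = 10

For CES with ρ = -2, MRS = (t/c)^3.
Tangency: set MRS = p_c/p_t = 5/5 = 1.
So (t/c)^3 = 1; taking the cube root, t/c = 1, i.e. t = c.
Substitute into the budget 5·c + 5·t = 100: 10·c = 100, so c* = 10 and t* = 10.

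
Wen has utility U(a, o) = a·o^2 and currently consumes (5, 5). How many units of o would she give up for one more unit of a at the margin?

MU_a = o^2 and MU_o = 2·a·o.
MRS = MU_a/MU_o = (1/2)·o/a.
At (5, 5): MRS = 0.5.
That is, one extra unit of a is worth 0.5 units of o at the margin.

MRS = 0.5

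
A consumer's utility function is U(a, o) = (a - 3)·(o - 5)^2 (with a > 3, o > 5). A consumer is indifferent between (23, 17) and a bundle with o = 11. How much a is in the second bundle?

U(23, 17) = 2880.
Set U(a, 11) = 2880 and solve.
With o = 11: (11 − 5)^2 = 36, so (a − 3) = 2880/36 = 80.
So a = 3 + 80 = 83.
Check: U(83, 11) = 2880.

a = 83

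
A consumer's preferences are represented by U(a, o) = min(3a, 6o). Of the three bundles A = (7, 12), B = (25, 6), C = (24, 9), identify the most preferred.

Evaluate utility at each bundle:
U(A) = 21.
U(B) = 36.
U(C) = 54.
Highest utility is C, so C ≻ B ≻ A.

Bundle C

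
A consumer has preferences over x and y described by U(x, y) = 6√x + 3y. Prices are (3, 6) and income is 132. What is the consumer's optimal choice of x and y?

MU_x = 6/(2√x), MU_y = 3.
MRS = 6/(2√x) ÷ 3.
Tangency: set MRS = p_x/p_y = 3/6 = 0.5.
MRS depends only on x: 1/√x = 0.5 ⇒ √x = 1/0.5 = 2 ⇒ x* = 4.
From the budget, 6·y = 132 − 3·4 = 120, so y* = 20.

x* = 4, y* = 20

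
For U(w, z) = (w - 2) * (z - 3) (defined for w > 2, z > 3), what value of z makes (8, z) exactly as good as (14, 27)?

U(14, 27) = 288.
Set U(8, z) = 288 and solve.
With w = 8: (8 − 2) = 6, so (z − 3) = 288/6 = 48.
So z = 3 + 48 = 51.
Check: U(8, 51) = 288.

z = 51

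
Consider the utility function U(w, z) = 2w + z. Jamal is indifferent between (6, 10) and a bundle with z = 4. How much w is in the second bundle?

U(6, 10) = 22.
Set U(w, 4) = 22 and solve.
2w + 4 = 22 ⇒ 2w = 18 ⇒ w = 9.
Check: U(9, 4) = 22.

w = 9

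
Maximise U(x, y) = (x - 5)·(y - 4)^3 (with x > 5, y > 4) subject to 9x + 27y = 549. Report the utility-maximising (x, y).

x* = 16, y* = 15

MU_x = (y−4)^3, MU_y = 3·(x−5)·(y−4)^2.
MRS = (1/3)·(y−4)/(x−5).
Tangency: set MRS = p_x/p_y = 9/27 = 1/3.
So (1/3)·(y − 4)/(x − 5) = 1/3, i.e. (y − 4) = (x − 5).
Rewrite the budget in excess-of-subsistence terms: 9·(x − 5) + 27·(y − 4) = 549 − 9·5 − 27·4 = 396.
Substituting, 36·(x − 5) = 396, so x − 5 = 11 and x* = 16.
Then y − 4 = 11, so y* = 15.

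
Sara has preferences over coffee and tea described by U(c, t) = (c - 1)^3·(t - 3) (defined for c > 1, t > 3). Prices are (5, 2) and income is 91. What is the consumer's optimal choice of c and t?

c* = 13, t* = 13

MU_c = 3·(c−1)^2·(t−3), MU_t = (c−1)^3.
MRS = (3/1)·(t−3)/(c−1).
Tangency: set MRS = p_c/p_t = 5/2 = 2.5.
So (3/1)·(t − 3)/(c − 1) = 2.5, i.e. (t − 3) = (5/6)·(c − 1).
Rewrite the budget in excess-of-subsistence terms: 5·(c − 1) + 2·(t − 3) = 91 − 5·1 − 2·3 = 80.
Substituting, (20/3)·(c − 1) = 80, so c − 1 = 12 and c* = 13.
Then t − 3 = (5/6)·12 = 10, so t* = 13.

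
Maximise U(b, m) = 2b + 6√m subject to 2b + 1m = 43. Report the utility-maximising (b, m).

MU_b = 2, MU_m = 6/(2√m).
MRS = 2 ÷ (6/(2√m)).
Tangency: set MRS = p_b/p_m = 2/1 = 2.
MRS depends only on m: (2/3)·√m = 2 ⇒ √m = 2/(2/3) = 3 ⇒ m* = 9.
From the budget, 2·b = 43 − 1·9 = 34, so b* = 17.

b* = 17, m* = 9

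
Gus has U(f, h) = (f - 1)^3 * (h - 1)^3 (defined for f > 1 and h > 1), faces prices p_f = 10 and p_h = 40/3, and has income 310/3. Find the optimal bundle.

MU_f = 3·(f−1)^2·(h−1)^3, MU_h = 3·(f−1)^3·(h−1)^2.
MRS = (h−1)/(f−1).
Tangency: set MRS = p_f/p_h = 10/(40/3) = 0.75.
So (h − 1)/(f − 1) = 0.75, i.e. (h − 1) = 0.75·(f − 1).
Rewrite the budget in excess-of-subsistence terms: 10·(f − 1) + (40/3)·(h − 1) = 310/3 − 10·1 − (40/3)·1 = 80.
Substituting, 20·(f − 1) = 80, so f − 1 = 4 and f* = 5.
Then h − 1 = 0.75·4 = 3, so h* = 4.

f* = 5, h* = 4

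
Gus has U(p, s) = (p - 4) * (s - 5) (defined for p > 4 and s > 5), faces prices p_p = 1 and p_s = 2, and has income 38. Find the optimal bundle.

p* = 16, s* = 11

MU_p = (s−5), MU_s = (p−4).
MRS = (s−5)/(p−4).
Tangency: set MRS = p_p/p_s = 1/2 = 0.5.
So (s − 5)/(p − 4) = 0.5, i.e. (s − 5) = 0.5·(p − 4).
Rewrite the budget in excess-of-subsistence terms: 1·(p − 4) + 2·(s − 5) = 38 − 1·4 − 2·5 = 24.
Substituting, 2·(p − 4) = 24, so p − 4 = 12 and p* = 16.
Then s − 5 = 0.5·12 = 6, so s* = 11.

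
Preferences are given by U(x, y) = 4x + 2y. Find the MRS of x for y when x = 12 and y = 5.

MU_x = 4, MU_y = 2, so MRS = 4/2 = 2 at every bundle.
At (12, 5): MRS = 2.
The indifference curve has slope −2 at this bundle.

MRS = 2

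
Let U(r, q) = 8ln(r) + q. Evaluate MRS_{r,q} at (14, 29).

MRS = 4/7

MU_r = 8/r, MU_q = 1.
MRS = 8/r ÷ 1.
At (14, 29): MRS = 4/7.
The indifference curve has slope −4/7 at this bundle.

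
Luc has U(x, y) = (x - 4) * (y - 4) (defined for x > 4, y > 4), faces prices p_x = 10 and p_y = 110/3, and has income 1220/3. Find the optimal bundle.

x* = 15, y* = 7

MU_x = (y−4), MU_y = (x−4).
MRS = (y−4)/(x−4).
Tangency: set MRS = p_x/p_y = 10/(110/3) = 3/11.
So (y − 4)/(x − 4) = 3/11, i.e. (y − 4) = (3/11)·(x − 4).
Rewrite the budget in excess-of-subsistence terms: 10·(x − 4) + (110/3)·(y − 4) = 1220/3 − 10·4 − (110/3)·4 = 220.
Substituting, 20·(x − 4) = 220, so x − 4 = 11 and x* = 15.
Then y − 4 = (3/11)·11 = 3, so y* = 7.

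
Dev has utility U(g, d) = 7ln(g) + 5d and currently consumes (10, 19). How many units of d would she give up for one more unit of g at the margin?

MRS = 7/50

MU_g = 7/g, MU_d = 5.
MRS = 7/g ÷ 5.
At (10, 19): MRS = 7/50.
So at (10, 19) the consumer would give up 7/50 units of d for one more unit of g.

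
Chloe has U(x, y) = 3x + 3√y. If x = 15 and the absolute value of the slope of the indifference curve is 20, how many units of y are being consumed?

y = 100

MU_x = 3, MU_y = 3/(2√y).
MRS = 3 ÷ (3/(2√y)).
MRS depends only on y: 2·√y = 20 ⇒ √y = 20/2 = 10 ⇒ y = 100.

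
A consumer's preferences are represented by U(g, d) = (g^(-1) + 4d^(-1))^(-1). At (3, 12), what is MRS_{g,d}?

For CES with ρ = -1, MRS = (1/4)·(d/g)^2.
At (3, 12): MRS = 4.
The indifference curve has slope −4 at this bundle.

MRS = 4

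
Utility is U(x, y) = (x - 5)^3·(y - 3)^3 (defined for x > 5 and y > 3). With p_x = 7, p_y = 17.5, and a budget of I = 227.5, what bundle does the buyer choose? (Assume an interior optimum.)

MU_x = 3·(x−5)^2·(y−3)^3, MU_y = 3·(x−5)^3·(y−3)^2.
MRS = (y−3)/(x−5).
Tangency: set MRS = p_x/p_y = 7/17.5 = 0.4.
So (y − 3)/(x − 5) = 0.4, i.e. (y − 3) = 0.4·(x − 5).
Rewrite the budget in excess-of-subsistence terms: 7·(x − 5) + 17.5·(y − 3) = 227.5 − 7·5 − 17.5·3 = 140.
Substituting, 14·(x − 5) = 140, so x − 5 = 10 and x* = 15.
Then y − 3 = 0.4·10 = 4, so y* = 7.

x* = 15, y* = 7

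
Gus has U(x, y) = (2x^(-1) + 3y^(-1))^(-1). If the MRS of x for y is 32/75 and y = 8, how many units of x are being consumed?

For CES with ρ = -1, MRS = (2/3)·(y/x)^2.
Setting (2/3)·(8/x)^2 = 32/75 gives (8/x)^2 = 16/25, so 8/x = 0.8 and x = 10.

x = 10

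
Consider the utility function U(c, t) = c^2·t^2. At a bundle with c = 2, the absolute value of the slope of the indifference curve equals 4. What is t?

t = 8

MU_c = 2·c·t^2 and MU_t = 2·c^2·t.
MRS = MU_c/MU_t = t/c.
Substitute c = 2: MRS = t/2. Setting t/2 = 4 gives t = 4·2 = 8.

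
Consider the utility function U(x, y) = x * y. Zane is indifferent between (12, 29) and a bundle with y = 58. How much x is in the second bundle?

U(12, 29) = 348.
Set U(x, 58) = 348 and solve.
With y = 58: x = 348/58 = 6.
Check: U(6, 58) = 348.

x = 6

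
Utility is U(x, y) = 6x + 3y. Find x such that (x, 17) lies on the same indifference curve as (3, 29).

x = 9

U(3, 29) = 105.
Set U(x, 17) = 105 and solve.
6x + 3·17 = 105 ⇒ 6x = 54 ⇒ x = 9.
Check: U(9, 17) = 105.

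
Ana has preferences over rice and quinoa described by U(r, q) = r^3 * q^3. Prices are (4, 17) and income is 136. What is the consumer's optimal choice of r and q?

r* = 17, q* = 4

MU_r = 3·r^2·q^3 and MU_q = 3·r^3·q^2.
MRS = MU_r/MU_q = q/r.
Tangency: set MRS = p_r/p_q = 4/17.
So q/r = 4/17, i.e. q = (4/17)·r.
Substitute into the budget 4·r + 17·q = 136: 8·r = 136, so r* = 17.
Then q* = (4/17)·17 = 4.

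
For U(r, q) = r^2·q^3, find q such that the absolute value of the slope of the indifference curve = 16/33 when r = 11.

q = 8

MU_r = 2·r·q^3 and MU_q = 3·r^2·q^2.
MRS = MU_r/MU_q = (2/3)·q/r.
Substitute r = 11: MRS = q/16.5. Setting q/16.5 = 16/33 gives q = (16/33)·16.5 = 8.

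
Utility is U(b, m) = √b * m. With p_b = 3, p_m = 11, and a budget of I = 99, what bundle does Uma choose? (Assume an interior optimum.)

MU_b = 0.5·b^(-0.5)·m and MU_m = √b.
MRS = MU_b/MU_m = (0.5)·m/b.
Tangency: set MRS = p_b/p_m = 3/11.
So (0.5)·m/b = 3/11, i.e. m = (6/11)·b.
Substitute into the budget 3·b + 11·m = 99: 9·b = 99, so b* = 11.
Then m* = (6/11)·11 = 6.

b* = 11, m* = 6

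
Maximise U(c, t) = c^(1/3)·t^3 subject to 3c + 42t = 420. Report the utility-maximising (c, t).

c* = 14, t* = 9

MU_c = 1/3·c^(-2/3)·t^3 and MU_t = 3·c^(1/3)·t^2.
MRS = MU_c/MU_t = (1/9)·t/c.
Tangency: set MRS = p_c/p_t = 3/42 = 1/14.
So (1/9)·t/c = 1/14, i.e. t = (9/14)·c.
Substitute into the budget 3·c + 42·t = 420: 30·c = 420, so c* = 14.
Then t* = (9/14)·14 = 9.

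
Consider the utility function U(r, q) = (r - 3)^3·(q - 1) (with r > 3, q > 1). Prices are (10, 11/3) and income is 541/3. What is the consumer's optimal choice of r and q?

MU_r = 3·(r−3)^2·(q−1), MU_q = (r−3)^3.
MRS = (3/1)·(q−1)/(r−3).
Tangency: set MRS = p_r/p_q = 10/(11/3) = 30/11.
So (3/1)·(q − 1)/(r − 3) = 30/11, i.e. (q − 1) = (10/11)·(r − 3).
Rewrite the budget in excess-of-subsistence terms: 10·(r − 3) + (11/3)·(q − 1) = 541/3 − 10·3 − (11/3)·1 = 440/3.
Substituting, (40/3)·(r − 3) = 440/3, so r − 3 = 11 and r* = 14.
Then q − 1 = (10/11)·11 = 10, so q* = 11.

r* = 14, q* = 11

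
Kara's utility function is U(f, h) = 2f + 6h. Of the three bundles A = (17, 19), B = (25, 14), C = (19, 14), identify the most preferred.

Bundle A

Evaluate utility at each bundle:
U(A) = 148.
U(B) = 134.
U(C) = 122.
Highest utility is A, so A ≻ B ≻ C.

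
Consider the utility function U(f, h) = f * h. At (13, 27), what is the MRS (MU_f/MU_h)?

MRS = 27/13

MU_f = h and MU_h = f.
MRS = MU_f/MU_h = h/f.
At (13, 27): MRS = 27/13.
That is, one extra unit of f is worth 27/13 units of h at the margin.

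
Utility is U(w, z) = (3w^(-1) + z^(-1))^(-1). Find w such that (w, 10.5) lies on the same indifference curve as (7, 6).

U depends on (w, z) only through S = 3w^(-1) + z^(-1), so equal utility means equal S. At (7, 6): S = 25/42.
With z = 10.5: 10.5^(-1) = 2/21, so 3w^(-1) = 25/42 − 2/21 = 0.5, i.e. w^(-1) = 1/6.
Hence w = 1/(1/6) = 6.
Check: U(6, 10.5) = 1.68.

w = 6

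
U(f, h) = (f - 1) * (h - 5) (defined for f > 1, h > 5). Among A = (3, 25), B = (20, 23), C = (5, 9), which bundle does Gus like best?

Evaluate utility at each bundle:
U(A) = 40.
U(B) = 342.
U(C) = 16.
Highest utility is B, so B ≻ A ≻ C.

Bundle B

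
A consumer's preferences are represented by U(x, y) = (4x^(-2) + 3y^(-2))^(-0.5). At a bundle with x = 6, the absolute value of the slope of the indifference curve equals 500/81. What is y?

y = 10

For CES with ρ = -2, MRS = (4/3)·(y/x)^3.
Setting (4/3)·(y/6)^3 = 500/81 gives (y/6)^3 = 125/27, so y/6 = 5/3 and y = 10.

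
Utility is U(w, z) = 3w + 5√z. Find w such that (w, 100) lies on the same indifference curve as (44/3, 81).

U(44/3, 81) = 89.
Set U(w, 100) = 89 and solve.
With z = 100: √100 = 10, so 3w = 89 − 5·10 = 39 and w = 13.
Check: U(13, 100) = 89.

w = 13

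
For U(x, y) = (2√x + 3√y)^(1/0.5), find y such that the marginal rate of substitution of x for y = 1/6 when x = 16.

For CES with ρ = 0.5, MRS = (2/3)·√(y/x).
Setting (2/3)·√(y/16) = 1/6 gives √(y/16) = 0.25, so y/16 = 1/16 and y = 1.

y = 1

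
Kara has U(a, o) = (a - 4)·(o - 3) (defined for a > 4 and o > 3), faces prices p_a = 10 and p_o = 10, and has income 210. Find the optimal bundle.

a* = 11, o* = 10

MU_a = (o−3), MU_o = (a−4).
MRS = (o−3)/(a−4).
Tangency: set MRS = p_a/p_o = 10/10 = 1.
So (o − 3)/(a − 4) = 1, i.e. (o − 3) = (a − 4).
Rewrite the budget in excess-of-subsistence terms: 10·(a − 4) + 10·(o − 3) = 210 − 10·4 − 10·3 = 140.
Substituting, 20·(a − 4) = 140, so a − 4 = 7 and a* = 11.
Then o − 3 = 7, so o* = 10.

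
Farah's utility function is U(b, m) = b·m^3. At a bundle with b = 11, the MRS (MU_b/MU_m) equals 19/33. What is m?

m = 19

MU_b = m^3 and MU_m = 3·b·m^2.
MRS = MU_b/MU_m = (1/3)·m/b.
Substitute b = 11: MRS = m/33. Setting m/33 = 19/33 gives m = (19/33)·33 = 19.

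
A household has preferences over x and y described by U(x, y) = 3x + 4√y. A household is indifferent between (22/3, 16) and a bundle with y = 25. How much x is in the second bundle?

x = 6

U(22/3, 16) = 38.
Set U(x, 25) = 38 and solve.
With y = 25: √25 = 5, so 3x = 38 − 4·5 = 18 and x = 6.
Check: U(6, 25) = 38.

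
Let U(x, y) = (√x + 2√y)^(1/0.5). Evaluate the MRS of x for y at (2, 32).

For CES with ρ = 0.5, MRS = (1/2)·√(y/x).
At (2, 32): MRS = 2.
That is, one extra unit of x is worth 2 units of y at the margin.

MRS = 2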